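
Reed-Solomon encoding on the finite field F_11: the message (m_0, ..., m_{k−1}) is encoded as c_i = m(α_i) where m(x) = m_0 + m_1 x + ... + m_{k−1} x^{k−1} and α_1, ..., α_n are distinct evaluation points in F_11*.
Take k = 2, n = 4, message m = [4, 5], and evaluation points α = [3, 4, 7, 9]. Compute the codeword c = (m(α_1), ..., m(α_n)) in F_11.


c = [8, 2, 6, 5]

Message polynomial: m(x) = 4 + 5·x (mod 11).
For each evaluation point α_i, compute m(α_i) mod 11:
  α_1 = 3: Horner steps 5 → 8, so m(3) = 8.
  α_2 = 4: Horner steps 5 → 2, so m(4) = 2.
  α_3 = 7: Horner steps 5 → 6, so m(7) = 6.
  α_4 = 9: Horner steps 5 → 5, so m(9) = 5.
Codeword c = [8, 2, 6, 5] ∈ F_11^4.


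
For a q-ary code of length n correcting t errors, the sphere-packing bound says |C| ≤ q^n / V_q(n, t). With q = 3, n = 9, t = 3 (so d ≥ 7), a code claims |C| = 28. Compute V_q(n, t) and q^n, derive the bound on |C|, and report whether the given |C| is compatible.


V_q(n, t) = 835, q^n = 19683, Hamming bound = 23, |C| = 28 > bound (violated).

Step 1: Compute V_q(n, t) = Σ_{j=0}^3 C(n, j) (q−1)^j.
  j = 0: C(9,0)·(2)^0 = 1·1 = 1.
  j = 1: C(9,1)·(2)^1 = 9·2 = 18.
  j = 2: C(9,2)·(2)^2 = 36·4 = 144.
  j = 3: C(9,3)·(2)^3 = 84·8 = 672.
  V_q(n, t) = 1 + 18 + 144 + 672 = 835.
Step 2: q^n = 3^9 = 19683.
Step 3: Hamming bound ⌊q^n / V_q(n,t)⌋ = ⌊19683/835⌋ = 23.
Step 4: Compare |C| = 28 to 23: violated.
The claimed |C| lies above the Hamming bound, so no 3-ary code of length 9 with d ≥ 7 can have 28 codewords.


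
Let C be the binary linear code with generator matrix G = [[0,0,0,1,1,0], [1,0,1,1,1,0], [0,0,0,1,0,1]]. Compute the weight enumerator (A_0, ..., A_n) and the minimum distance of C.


Weight distribution: A_0 = 1, A_2 = 4, A_4 = 3. Minimum distance d = 2.

Enumerate all 2^3 = 8 messages m ∈ F_2^3.
For each, compute codeword c = mG in F_2^6, then tally its weight.
  m = 000 → c = 000000, weight = 0.
  m = 100 → c = 000110, weight = 2.
  m = 010 → c = 101110, weight = 4.
  m = 110 → c = 101000, weight = 2.
  m = 001 → c = 000101, weight = 2.
  m = 101 → c = 000011, weight = 2.
  m = 011 → c = 101011, weight = 4.
  m = 111 → c = 101101, weight = 4.
Tally weights:
  weight 0: 1 codewords.
  weight 2: 4 codewords.
  weight 4: 3 codewords.
Minimum distance d = smallest w > 0 with A_w > 0 = 2.
Sanity: Σ A_w = 8 = 2^3 = 8 ✓.


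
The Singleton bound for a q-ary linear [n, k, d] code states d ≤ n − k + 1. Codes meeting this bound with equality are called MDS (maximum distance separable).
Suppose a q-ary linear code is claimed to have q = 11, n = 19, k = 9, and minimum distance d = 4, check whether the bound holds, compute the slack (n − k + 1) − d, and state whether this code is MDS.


Singleton RHS = n − k + 1 = 11, slack = 7, bound satisfied, not MDS.

Singleton bound: d ≤ n − k + 1.
Here n = 19, k = 9, so n − k + 1 = 11.
Given d = 4, check d ≤ 11: YES.
Slack = (n − k + 1) − d = 7.
The code is NOT MDS (slack = 7 > 0).
Description: the claimed parameters are [19, 9, 4]_11; such a code would be non-MDS.


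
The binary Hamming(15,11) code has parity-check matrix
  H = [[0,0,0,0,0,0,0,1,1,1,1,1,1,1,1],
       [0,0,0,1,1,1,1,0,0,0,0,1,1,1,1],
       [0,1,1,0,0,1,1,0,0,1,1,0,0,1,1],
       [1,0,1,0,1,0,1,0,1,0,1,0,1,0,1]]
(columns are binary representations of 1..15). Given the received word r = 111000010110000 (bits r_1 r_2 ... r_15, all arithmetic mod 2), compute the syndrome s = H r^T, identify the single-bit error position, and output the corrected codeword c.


s = (1, 0, 0, 1)^T, error position = 9, corrected codeword c = 111000011110000

Compute s = H r^T mod 2 one row at a time:
  s_1 = 1 + 0 + 1 + 1 + 0 + 0 + 0 + 0 = 3 ≡ 1 (mod 2).
  s_2 = 0 + 0 + 0 + 0 + 0 + 0 + 0 + 0 = 0 ≡ 0 (mod 2).
  s_3 = 1 + 1 + 0 + 0 + 1 + 1 + 0 + 0 = 4 ≡ 0 (mod 2).
  s_4 = 1 + 1 + 0 + 0 + 0 + 1 + 0 + 0 = 3 ≡ 1 (mod 2).
s = (1, 0, 0, 1)^T — this equals column 9 of H (binary 1001), so error is at position 9.
Correct: flip bit 9 of r = 111000010110000 to get c = 111000011110000.


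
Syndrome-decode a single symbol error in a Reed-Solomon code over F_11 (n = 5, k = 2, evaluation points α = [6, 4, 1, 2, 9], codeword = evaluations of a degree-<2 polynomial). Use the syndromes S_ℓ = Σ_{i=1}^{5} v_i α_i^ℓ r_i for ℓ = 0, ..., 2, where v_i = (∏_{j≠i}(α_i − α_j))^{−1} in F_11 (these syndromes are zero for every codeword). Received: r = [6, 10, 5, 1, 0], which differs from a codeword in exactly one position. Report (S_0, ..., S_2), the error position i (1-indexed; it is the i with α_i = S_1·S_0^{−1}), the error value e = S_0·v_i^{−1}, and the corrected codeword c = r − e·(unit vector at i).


S = (2, 4, 8), error at position 4, error magnitude e = 9, c = [6, 10, 5, 3, 0].

Step 1: column multipliers v_i = (∏_{j≠i}(α_i − α_j))^{−1} mod 11.
  i = 1 (α = 6): (6−4)(6−1)(6−2)(6−9) = 2·5·4·(−3) = −120 ≡ 1, so v_1 = 1^{−1} = 1 (mod 11).
  i = 2 (α = 4): (4−6)(4−1)(4−2)(4−9) = (−2)·3·2·(−5) = 60 ≡ 5, so v_2 = 5^{−1} = 9 (mod 11).
  i = 3 (α = 1): (1−6)(1−4)(1−2)(1−9) = (−5)·(−3)·(−1)·(−8) = 120 ≡ 10, so v_3 = 10^{−1} = 10 (mod 11).
  i = 4 (α = 2): (2−6)(2−4)(2−1)(2−9) = (−4)·(−2)·1·(−7) = −56 ≡ 10, so v_4 = 10^{−1} = 10 (mod 11).
  i = 5 (α = 9): (9−6)(9−4)(9−1)(9−2) = 3·5·8·7 = 840 ≡ 4, so v_5 = 4^{−1} = 3 (mod 11).
  v = [1, 9, 10, 10, 3].
Step 2: syndromes of r = [6, 10, 5, 1, 0] (all sums mod 11).
  S_0 = Σ v_i r_i = 1·6 + 9·10 + 10·5 + 10·1 + 3·0 = 156 ≡ 2.
  S_1 = Σ v_i α_i r_i = 1·6·6 + 9·4·10 + 10·1·5 + 10·2·1 + 3·9·0 = 466 ≡ 4.
  α_i^2 mod 11 = [3, 5, 1, 4, 4].
  S_2 = Σ v_i α_i^2 r_i = 1·3·6 + 9·5·10 + 10·1·5 + 10·4·1 + 3·4·0 = 558 ≡ 8.
  S = (2, 4, 8) ≠ 0, so r is not a codeword (an error is present).
Step 3: locate the error. For a single error e at position i, S_ℓ = v_i·e·α_i^ℓ, so α_err = S_1/S_0.
  S_0^{−1} = 2^{−1} = 6 (mod 11), so α_err = 4·6 = 24 ≡ 2 = α_4. Error position i = 4.
  Consistency check: S_2/S_1 = 8·3 = 24 ≡ 2 = α_err ✓ (single-error assumption holds).
Step 4: error magnitude e = S_0/v_4 = S_0·∏_{j≠4}(α_4 − α_j) = 2·10 = 20 ≡ 9 (mod 11).
Step 5: correct position 4: c_4 = r_4 − e = 1 − 9 ≡ 3 (mod 11). Hence c = [6, 10, 5, 3, 0].
  Check: interpolating c through the α_i gives m(x) = 7 + 9·x (degree < 2) with m(α_i) = c_i for every i, so c is indeed a codeword.


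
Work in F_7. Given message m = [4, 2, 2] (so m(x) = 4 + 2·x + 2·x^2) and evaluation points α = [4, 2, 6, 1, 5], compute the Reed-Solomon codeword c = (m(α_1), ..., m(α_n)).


c = [2, 2, 4, 1, 1]

Message polynomial: m(x) = 4 + 2·x + 2·x^2 (mod 7).
For each evaluation point α_i, compute m(α_i) mod 7:
  α_1 = 4: Horner steps 2 → 3 → 2, so m(4) = 2.
  α_2 = 2: Horner steps 2 → 6 → 2, so m(2) = 2.
  α_3 = 6: Horner steps 2 → 0 → 4, so m(6) = 4.
  α_4 = 1: Horner steps 2 → 4 → 1, so m(1) = 1.
  α_5 = 5: Horner steps 2 → 5 → 1, so m(5) = 1.
Codeword c = [2, 2, 4, 1, 1] ∈ F_7^5.


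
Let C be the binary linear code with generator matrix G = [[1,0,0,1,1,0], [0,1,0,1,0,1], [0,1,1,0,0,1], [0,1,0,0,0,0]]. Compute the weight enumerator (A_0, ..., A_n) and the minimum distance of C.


Weight distribution: A_0 = 1, A_1 = 1, A_2 = 3, A_3 = 6, A_4 = 3, A_5 = 1, A_6 = 1. Minimum distance d = 1.

Enumerate all 2^4 = 16 messages m ∈ F_2^4.
For each, compute codeword c = mG in F_2^6, then tally its weight.
  m = 0000 → c = 000000, weight = 0.
  m = 1000 → c = 100110, weight = 3.
  m = 0100 → c = 010101, weight = 3.
  m = 1100 → c = 110011, weight = 4.
  m = 0010 → c = 011001, weight = 3.
  m = 1010 → c = 111111, weight = 6.
  m = 0110 → c = 001100, weight = 2.
  m = 1110 → c = 101010, weight = 3.
  m = 0001 → c = 010000, weight = 1.
  m = 1001 → c = 110110, weight = 4.
  m = 0101 → c = 000101, weight = 2.
  m = 1101 → c = 100011, weight = 3.
  m = 0011 → c = 001001, weight = 2.
  m = 1011 → c = 101111, weight = 5.
  m = 0111 → c = 011100, weight = 3.
  m = 1111 → c = 111010, weight = 4.
Tally weights:
  weight 0: 1 codewords.
  weight 1: 1 codewords.
  weight 2: 3 codewords.
  weight 3: 6 codewords.
  weight 4: 3 codewords.
  weight 5: 1 codewords.
  weight 6: 1 codewords.
Minimum distance d = smallest w > 0 with A_w > 0 = 1.
Sanity: Σ A_w = 16 = 2^4 = 16 ✓.


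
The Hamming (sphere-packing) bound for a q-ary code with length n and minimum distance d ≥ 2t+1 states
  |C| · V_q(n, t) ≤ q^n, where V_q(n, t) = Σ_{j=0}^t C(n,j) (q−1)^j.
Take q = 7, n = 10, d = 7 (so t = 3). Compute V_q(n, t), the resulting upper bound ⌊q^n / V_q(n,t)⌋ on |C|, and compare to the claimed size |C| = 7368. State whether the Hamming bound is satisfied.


V_q(n, t) = 27601, q^n = 282475249, Hamming bound = 10234, |C| = 7368 ≤ bound (satisfied).

Step 1: Compute V_q(n, t) = Σ_{j=0}^3 C(n, j) (q−1)^j.
  j = 0: C(10,0)·(6)^0 = 1·1 = 1.
  j = 1: C(10,1)·(6)^1 = 10·6 = 60.
  j = 2: C(10,2)·(6)^2 = 45·36 = 1620.
  j = 3: C(10,3)·(6)^3 = 120·216 = 25920.
  V_q(n, t) = 1 + 60 + 1620 + 25920 = 27601.
Step 2: q^n = 7^10 = 282475249.
Step 3: Hamming bound ⌊q^n / V_q(n,t)⌋ = ⌊282475249/27601⌋ = 10234.
Step 4: Compare |C| = 7368 to 10234: satisfied.
The claimed |C| lies below the Hamming bound.


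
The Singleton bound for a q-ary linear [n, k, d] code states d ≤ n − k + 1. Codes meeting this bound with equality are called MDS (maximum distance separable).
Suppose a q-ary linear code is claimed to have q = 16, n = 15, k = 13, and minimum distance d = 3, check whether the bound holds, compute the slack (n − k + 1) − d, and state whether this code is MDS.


Singleton RHS = n − k + 1 = 3, slack = 0, bound satisfied, MDS.

Singleton bound: d ≤ n − k + 1.
Here n = 15, k = 13, so n − k + 1 = 3.
Given d = 3, check d ≤ 3: YES.
Slack = (n − k + 1) − d = 0.
The code is MDS (slack = 0).
Description: the claimed parameters are [15, 13, 3]_16; such a code would be MDS (meets Singleton bound).


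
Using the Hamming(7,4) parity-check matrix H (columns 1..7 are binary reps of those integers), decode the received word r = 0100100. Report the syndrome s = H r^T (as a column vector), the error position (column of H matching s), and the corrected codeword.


s = (1, 1, 1)^T, error position = 7, corrected codeword c = 0100101

Compute s = H r^T mod 2 one row at a time:
  s_1 = 0 + 1 + 0 + 0 = 1 ≡ 1 (mod 2).
  s_2 = 1 + 0 + 0 + 0 = 1 ≡ 1 (mod 2).
  s_3 = 0 + 0 + 1 + 0 = 1 ≡ 1 (mod 2).
s = (1, 1, 1)^T — this equals column 7 of H (binary 111), so error is at position 7.
Correct: flip bit 7 of r = 0100100 to get c = 0100101.


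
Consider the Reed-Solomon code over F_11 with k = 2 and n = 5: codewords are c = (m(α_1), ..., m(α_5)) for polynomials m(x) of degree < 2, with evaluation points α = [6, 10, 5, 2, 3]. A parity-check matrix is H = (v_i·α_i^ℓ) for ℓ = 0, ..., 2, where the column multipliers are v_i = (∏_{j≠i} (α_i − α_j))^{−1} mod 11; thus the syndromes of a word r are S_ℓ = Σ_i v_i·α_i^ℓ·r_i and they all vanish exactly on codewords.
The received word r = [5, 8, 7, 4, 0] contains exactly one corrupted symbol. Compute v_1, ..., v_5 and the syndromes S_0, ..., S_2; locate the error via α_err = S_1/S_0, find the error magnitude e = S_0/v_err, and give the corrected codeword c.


S = (3, 6, 1), error at position 4, error magnitude e = 2, c = [5, 8, 7, 2, 0].

Step 1: column multipliers v_i = (∏_{j≠i}(α_i − α_j))^{−1} mod 11.
  i = 1 (α = 6): (6−10)(6−5)(6−2)(6−3) = (−4)·1·4·3 = −48 ≡ 7, so v_1 = 7^{−1} = 8 (mod 11).
  i = 2 (α = 10): (10−6)(10−5)(10−2)(10−3) = 4·5·8·7 = 1120 ≡ 9, so v_2 = 9^{−1} = 5 (mod 11).
  i = 3 (α = 5): (5−6)(5−10)(5−2)(5−3) = (−1)·(−5)·3·2 = 30 ≡ 8, so v_3 = 8^{−1} = 7 (mod 11).
  i = 4 (α = 2): (2−6)(2−10)(2−5)(2−3) = (−4)·(−8)·(−3)·(−1) = 96 ≡ 8, so v_4 = 8^{−1} = 7 (mod 11).
  i = 5 (α = 3): (3−6)(3−10)(3−5)(3−2) = (−3)·(−7)·(−2)·1 = −42 ≡ 2, so v_5 = 2^{−1} = 6 (mod 11).
  v = [8, 5, 7, 7, 6].
Step 2: syndromes of r = [5, 8, 7, 4, 0] (all sums mod 11).
  S_0 = Σ v_i r_i = 8·5 + 5·8 + 7·7 + 7·4 + 6·0 = 157 ≡ 3.
  S_1 = Σ v_i α_i r_i = 8·6·5 + 5·10·8 + 7·5·7 + 7·2·4 + 6·3·0 = 941 ≡ 6.
  α_i^2 mod 11 = [3, 1, 3, 4, 9].
  S_2 = Σ v_i α_i^2 r_i = 8·3·5 + 5·1·8 + 7·3·7 + 7·4·4 + 6·9·0 = 419 ≡ 1.
  S = (3, 6, 1) ≠ 0, so r is not a codeword (an error is present).
Step 3: locate the error. For a single error e at position i, S_ℓ = v_i·e·α_i^ℓ, so α_err = S_1/S_0.
  S_0^{−1} = 3^{−1} = 4 (mod 11), so α_err = 6·4 = 24 ≡ 2 = α_4. Error position i = 4.
  Consistency check: S_2/S_1 = 1·2 = 2 ≡ 2 = α_err ✓ (single-error assumption holds).
Step 4: error magnitude e = S_0/v_4 = S_0·∏_{j≠4}(α_4 − α_j) = 3·8 = 24 ≡ 2 (mod 11).
Step 5: correct position 4: c_4 = r_4 − e = 4 − 2 ≡ 2 (mod 11). Hence c = [5, 8, 7, 2, 0].
  Check: interpolating c through the α_i gives m(x) = 6 + 9·x (degree < 2) with m(α_i) = c_i for every i, so c is indeed a codeword.


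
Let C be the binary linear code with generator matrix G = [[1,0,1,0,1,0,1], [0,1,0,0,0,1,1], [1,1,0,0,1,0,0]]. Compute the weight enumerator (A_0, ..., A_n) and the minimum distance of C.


Weight distribution: A_0 = 1, A_2 = 1, A_3 = 3, A_4 = 2, A_5 = 1. Minimum distance d = 2.

Enumerate all 2^3 = 8 messages m ∈ F_2^3.
For each, compute codeword c = mG in F_2^7, then tally its weight.
  m = 000 → c = 0000000, weight = 0.
  m = 100 → c = 1010101, weight = 4.
  m = 010 → c = 0100011, weight = 3.
  m = 110 → c = 1110110, weight = 5.
  m = 001 → c = 1100100, weight = 3.
  m = 101 → c = 0110001, weight = 3.
  m = 011 → c = 1000111, weight = 4.
  m = 111 → c = 0010010, weight = 2.
Tally weights:
  weight 0: 1 codewords.
  weight 2: 1 codewords.
  weight 3: 3 codewords.
  weight 4: 2 codewords.
  weight 5: 1 codewords.
Minimum distance d = smallest w > 0 with A_w > 0 = 2.
Sanity: Σ A_w = 8 = 2^3 = 8 ✓.


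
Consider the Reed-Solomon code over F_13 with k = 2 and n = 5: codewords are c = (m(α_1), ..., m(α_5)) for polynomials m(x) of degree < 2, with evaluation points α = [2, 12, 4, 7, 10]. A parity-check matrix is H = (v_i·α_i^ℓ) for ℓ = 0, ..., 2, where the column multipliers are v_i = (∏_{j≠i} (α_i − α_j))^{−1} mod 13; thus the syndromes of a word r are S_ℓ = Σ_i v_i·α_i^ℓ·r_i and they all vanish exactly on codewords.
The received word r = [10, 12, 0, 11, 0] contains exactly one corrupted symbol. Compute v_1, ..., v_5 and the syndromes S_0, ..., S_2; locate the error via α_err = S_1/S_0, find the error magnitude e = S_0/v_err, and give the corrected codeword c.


S = (11, 6, 8), error at position 5, error magnitude e = 4, c = [10, 12, 0, 11, 9].

Step 1: column multipliers v_i = (∏_{j≠i}(α_i − α_j))^{−1} mod 13.
  i = 1 (α = 2): (2−12)(2−4)(2−7)(2−10) = (−10)·(−2)·(−5)·(−8) = 800 ≡ 7, so v_1 = 7^{−1} = 2 (mod 13).
  i = 2 (α = 12): (12−2)(12−4)(12−7)(12−10) = 10·8·5·2 = 800 ≡ 7, so v_2 = 7^{−1} = 2 (mod 13).
  i = 3 (α = 4): (4−2)(4−12)(4−7)(4−10) = 2·(−8)·(−3)·(−6) = −288 ≡ 11, so v_3 = 11^{−1} = 6 (mod 13).
  i = 4 (α = 7): (7−2)(7−12)(7−4)(7−10) = 5·(−5)·3·(−3) = 225 ≡ 4, so v_4 = 4^{−1} = 10 (mod 13).
  i = 5 (α = 10): (10−2)(10−12)(10−4)(10−7) = 8·(−2)·6·3 = −288 ≡ 11, so v_5 = 11^{−1} = 6 (mod 13).
  v = [2, 2, 6, 10, 6].
Step 2: syndromes of r = [10, 12, 0, 11, 0] (all sums mod 13).
  S_0 = Σ v_i r_i = 2·10 + 2·12 + 6·0 + 10·11 + 6·0 = 154 ≡ 11.
  S_1 = Σ v_i α_i r_i = 2·2·10 + 2·12·12 + 6·4·0 + 10·7·11 + 6·10·0 = 1098 ≡ 6.
  α_i^2 mod 13 = [4, 1, 3, 10, 9].
  S_2 = Σ v_i α_i^2 r_i = 2·4·10 + 2·1·12 + 6·3·0 + 10·10·11 + 6·9·0 = 1204 ≡ 8.
  S = (11, 6, 8) ≠ 0, so r is not a codeword (an error is present).
Step 3: locate the error. For a single error e at position i, S_ℓ = v_i·e·α_i^ℓ, so α_err = S_1/S_0.
  S_0^{−1} = 11^{−1} = 6 (mod 13), so α_err = 6·6 = 36 ≡ 10 = α_5. Error position i = 5.
  Consistency check: S_2/S_1 = 8·11 = 88 ≡ 10 = α_err ✓ (single-error assumption holds).
Step 4: error magnitude e = S_0/v_5 = S_0·∏_{j≠5}(α_5 − α_j) = 11·11 = 121 ≡ 4 (mod 13).
Step 5: correct position 5: c_5 = r_5 − e = 0 − 4 ≡ 9 (mod 13). Hence c = [10, 12, 0, 11, 9].
  Check: interpolating c through the α_i gives m(x) = 7 + 8·x (degree < 2) with m(α_i) = c_i for every i, so c is indeed a codeword.


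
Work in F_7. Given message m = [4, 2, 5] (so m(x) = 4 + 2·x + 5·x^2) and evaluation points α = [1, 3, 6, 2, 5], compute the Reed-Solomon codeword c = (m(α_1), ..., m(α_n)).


c = [4, 6, 0, 0, 6]

Message polynomial: m(x) = 4 + 2·x + 5·x^2 (mod 7).
For each evaluation point α_i, compute m(α_i) mod 7:
  α_1 = 1: Horner steps 5 → 0 → 4, so m(1) = 4.
  α_2 = 3: Horner steps 5 → 3 → 6, so m(3) = 6.
  α_3 = 6: Horner steps 5 → 4 → 0, so m(6) = 0.
  α_4 = 2: Horner steps 5 → 5 → 0, so m(2) = 0.
  α_5 = 5: Horner steps 5 → 6 → 6, so m(5) = 6.
Codeword c = [4, 6, 0, 0, 6] ∈ F_7^5.


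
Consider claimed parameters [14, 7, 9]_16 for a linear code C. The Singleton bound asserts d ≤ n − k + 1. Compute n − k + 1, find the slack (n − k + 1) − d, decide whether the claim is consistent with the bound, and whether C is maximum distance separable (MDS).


Singleton RHS = n − k + 1 = 8, slack = -1, bound violated (no such code; not MDS).

Singleton bound: d ≤ n − k + 1.
Here n = 14, k = 7, so n − k + 1 = 8.
Given d = 9, check d ≤ 8: NO.
Slack = (n − k + 1) − d = -1.
The slack is negative: d = 9 exceeds n − k + 1 = 8 by 1, so the Singleton bound is violated and no linear [14, 7, 9]_16 code can exist. In particular it is not MDS (MDS requires d = n − k + 1 exactly).
Description: the claimed parameters are [14, 7, 9]_16; such a code would be impossible (violates the Singleton bound).


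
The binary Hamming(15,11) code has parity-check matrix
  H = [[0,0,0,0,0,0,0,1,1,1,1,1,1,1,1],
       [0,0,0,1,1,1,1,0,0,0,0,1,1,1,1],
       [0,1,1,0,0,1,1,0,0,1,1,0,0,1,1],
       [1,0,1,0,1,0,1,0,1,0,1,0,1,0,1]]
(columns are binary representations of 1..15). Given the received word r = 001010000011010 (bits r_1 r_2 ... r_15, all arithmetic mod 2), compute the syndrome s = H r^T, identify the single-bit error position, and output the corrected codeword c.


s = (1, 1, 1, 1)^T, error position = 15, corrected codeword c = 001010000011011

Compute s = H r^T mod 2 one row at a time:
  s_1 = 0 + 0 + 0 + 1 + 1 + 0 + 1 + 0 = 3 ≡ 1 (mod 2).
  s_2 = 0 + 1 + 0 + 0 + 1 + 0 + 1 + 0 = 3 ≡ 1 (mod 2).
  s_3 = 0 + 1 + 0 + 0 + 0 + 1 + 1 + 0 = 3 ≡ 1 (mod 2).
  s_4 = 0 + 1 + 1 + 0 + 0 + 1 + 0 + 0 = 3 ≡ 1 (mod 2).
s = (1, 1, 1, 1)^T — this equals column 15 of H (binary 1111), so error is at position 15.
Correct: flip bit 15 of r = 001010000011010 to get c = 001010000011011.


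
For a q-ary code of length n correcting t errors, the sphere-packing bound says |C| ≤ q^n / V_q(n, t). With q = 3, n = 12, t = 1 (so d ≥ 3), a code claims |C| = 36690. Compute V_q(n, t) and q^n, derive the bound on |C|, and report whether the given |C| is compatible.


V_q(n, t) = 25, q^n = 531441, Hamming bound = 21257, |C| = 36690 > bound (violated).

Step 1: Compute V_q(n, t) = Σ_{j=0}^1 C(n, j) (q−1)^j.
  j = 0: C(12,0)·(2)^0 = 1·1 = 1.
  j = 1: C(12,1)·(2)^1 = 12·2 = 24.
  V_q(n, t) = 1 + 24 = 25.
Step 2: q^n = 3^12 = 531441.
Step 3: Hamming bound ⌊q^n / V_q(n,t)⌋ = ⌊531441/25⌋ = 21257.
Step 4: Compare |C| = 36690 to 21257: violated.
The claimed |C| lies above the Hamming bound, so no 3-ary code of length 12 with d ≥ 3 can have 36690 codewords.


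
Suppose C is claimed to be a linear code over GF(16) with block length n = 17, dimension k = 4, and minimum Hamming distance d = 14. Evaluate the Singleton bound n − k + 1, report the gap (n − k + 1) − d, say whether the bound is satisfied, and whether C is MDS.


Singleton RHS = n − k + 1 = 14, slack = 0, bound satisfied, MDS.

Singleton bound: d ≤ n − k + 1.
Here n = 17, k = 4, so n − k + 1 = 14.
Given d = 14, check d ≤ 14: YES.
Slack = (n − k + 1) − d = 0.
The code is MDS (slack = 0).
Description: the claimed parameters are [17, 4, 14]_16; such a code would be MDS (meets Singleton bound).


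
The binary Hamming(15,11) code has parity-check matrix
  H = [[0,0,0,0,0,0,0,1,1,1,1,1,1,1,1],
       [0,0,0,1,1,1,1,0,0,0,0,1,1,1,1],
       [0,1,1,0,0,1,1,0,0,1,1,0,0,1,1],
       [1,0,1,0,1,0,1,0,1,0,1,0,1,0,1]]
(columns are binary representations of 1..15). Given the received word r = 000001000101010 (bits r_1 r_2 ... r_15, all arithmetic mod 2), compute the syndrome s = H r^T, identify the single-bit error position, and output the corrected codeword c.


s = (1, 1, 1, 0)^T, error position = 14, corrected codeword c = 000001000101000

Compute s = H r^T mod 2 one row at a time:
  s_1 = 0 + 0 + 1 + 0 + 1 + 0 + 1 + 0 = 3 ≡ 1 (mod 2).
  s_2 = 0 + 0 + 1 + 0 + 1 + 0 + 1 + 0 = 3 ≡ 1 (mod 2).
  s_3 = 0 + 0 + 1 + 0 + 1 + 0 + 1 + 0 = 3 ≡ 1 (mod 2).
  s_4 = 0 + 0 + 0 + 0 + 0 + 0 + 0 + 0 = 0 ≡ 0 (mod 2).
s = (1, 1, 1, 0)^T — this equals column 14 of H (binary 1110), so error is at position 14.
Correct: flip bit 14 of r = 000001000101010 to get c = 000001000101000.


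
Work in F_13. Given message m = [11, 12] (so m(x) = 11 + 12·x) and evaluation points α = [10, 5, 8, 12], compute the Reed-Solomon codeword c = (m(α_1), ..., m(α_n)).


c = [1, 6, 3, 12]

Message polynomial: m(x) = 11 + 12·x (mod 13).
For each evaluation point α_i, compute m(α_i) mod 13:
  α_1 = 10: Horner steps 12 → 1, so m(10) = 1.
  α_2 = 5: Horner steps 12 → 6, so m(5) = 6.
  α_3 = 8: Horner steps 12 → 3, so m(8) = 3.
  α_4 = 12: Horner steps 12 → 12, so m(12) = 12.
Codeword c = [1, 6, 3, 12] ∈ F_13^4.


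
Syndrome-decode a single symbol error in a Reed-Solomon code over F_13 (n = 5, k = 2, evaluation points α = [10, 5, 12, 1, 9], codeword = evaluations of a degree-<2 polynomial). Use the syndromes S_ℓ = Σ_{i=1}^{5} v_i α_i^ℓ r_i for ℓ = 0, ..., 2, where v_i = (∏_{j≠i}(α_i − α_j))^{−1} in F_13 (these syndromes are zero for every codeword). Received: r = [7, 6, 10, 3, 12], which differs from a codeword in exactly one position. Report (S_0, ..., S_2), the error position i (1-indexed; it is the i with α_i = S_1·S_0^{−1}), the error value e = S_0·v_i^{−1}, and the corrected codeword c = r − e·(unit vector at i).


S = (9, 9, 9), error at position 4, error magnitude e = 3, c = [7, 6, 10, 0, 12].

Step 1: column multipliers v_i = (∏_{j≠i}(α_i − α_j))^{−1} mod 13.
  i = 1 (α = 10): (10−5)(10−12)(10−1)(10−9) = 5·(−2)·9·1 = −90 ≡ 1, so v_1 = 1^{−1} = 1 (mod 13).
  i = 2 (α = 5): (5−10)(5−12)(5−1)(5−9) = (−5)·(−7)·4·(−4) = −560 ≡ 12, so v_2 = 12^{−1} = 12 (mod 13).
  i = 3 (α = 12): (12−10)(12−5)(12−1)(12−9) = 2·7·11·3 = 462 ≡ 7, so v_3 = 7^{−1} = 2 (mod 13).
  i = 4 (α = 1): (1−10)(1−5)(1−12)(1−9) = (−9)·(−4)·(−11)·(−8) = 3168 ≡ 9, so v_4 = 9^{−1} = 3 (mod 13).
  i = 5 (α = 9): (9−10)(9−5)(9−12)(9−1) = (−1)·4·(−3)·8 = 96 ≡ 5, so v_5 = 5^{−1} = 8 (mod 13).
  v = [1, 12, 2, 3, 8].
Step 2: syndromes of r = [7, 6, 10, 3, 12] (all sums mod 13).
  S_0 = Σ v_i r_i = 1·7 + 12·6 + 2·10 + 3·3 + 8·12 = 204 ≡ 9.
  S_1 = Σ v_i α_i r_i = 1·10·7 + 12·5·6 + 2·12·10 + 3·1·3 + 8·9·12 = 1543 ≡ 9.
  α_i^2 mod 13 = [9, 12, 1, 1, 3].
  S_2 = Σ v_i α_i^2 r_i = 1·9·7 + 12·12·6 + 2·1·10 + 3·1·3 + 8·3·12 = 1244 ≡ 9.
  S = (9, 9, 9) ≠ 0, so r is not a codeword (an error is present).
Step 3: locate the error. For a single error e at position i, S_ℓ = v_i·e·α_i^ℓ, so α_err = S_1/S_0.
  S_0^{−1} = 9^{−1} = 3 (mod 13), so α_err = 9·3 = 27 ≡ 1 = α_4. Error position i = 4.
  Consistency check: S_2/S_1 = 9·3 = 27 ≡ 1 = α_err ✓ (single-error assumption holds).
Step 4: error magnitude e = S_0/v_4 = S_0·∏_{j≠4}(α_4 − α_j) = 9·9 = 81 ≡ 3 (mod 13).
Step 5: correct position 4: c_4 = r_4 − e = 3 − 3 ≡ 0 (mod 13). Hence c = [7, 6, 10, 0, 12].
  Check: interpolating c through the α_i gives m(x) = 5 + 8·x (degree < 2) with m(α_i) = c_i for every i, so c is indeed a codeword.


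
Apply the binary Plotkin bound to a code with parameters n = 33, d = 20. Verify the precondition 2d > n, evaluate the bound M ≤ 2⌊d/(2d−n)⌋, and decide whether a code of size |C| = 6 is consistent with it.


Plotkin bound M ≤ 4; given |C| = 6 > bound (violated).

Check applicability: 2d = 40, n = 33.
2d − n = 7 > 0, so Plotkin applies.
Compute d/(2d−n) = 20/7 ≈ 2.8571.
⌊d/(2d−n)⌋ = 2.
Plotkin bound: M ≤ 2·2 = 4.
Given |C| = 6, check: VIOLATED.
This |C| is above the Plotkin bound, so no binary code with n = 33, d = 20 and 6 codewords exists.


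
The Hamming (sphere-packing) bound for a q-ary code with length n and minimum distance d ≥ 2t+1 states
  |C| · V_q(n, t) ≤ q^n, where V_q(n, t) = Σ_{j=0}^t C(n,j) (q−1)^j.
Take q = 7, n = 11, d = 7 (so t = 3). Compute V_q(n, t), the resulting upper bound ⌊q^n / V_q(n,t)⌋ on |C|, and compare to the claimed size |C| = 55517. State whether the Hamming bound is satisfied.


V_q(n, t) = 37687, q^n = 1977326743, Hamming bound = 52467, |C| = 55517 > bound (violated).

Step 1: Compute V_q(n, t) = Σ_{j=0}^3 C(n, j) (q−1)^j.
  j = 0: C(11,0)·(6)^0 = 1·1 = 1.
  j = 1: C(11,1)·(6)^1 = 11·6 = 66.
  j = 2: C(11,2)·(6)^2 = 55·36 = 1980.
  j = 3: C(11,3)·(6)^3 = 165·216 = 35640.
  V_q(n, t) = 1 + 66 + 1980 + 35640 = 37687.
Step 2: q^n = 7^11 = 1977326743.
Step 3: Hamming bound ⌊q^n / V_q(n,t)⌋ = ⌊1977326743/37687⌋ = 52467.
Step 4: Compare |C| = 55517 to 52467: violated.
The claimed |C| lies above the Hamming bound, so no 7-ary code of length 11 with d ≥ 7 can have 55517 codewords.


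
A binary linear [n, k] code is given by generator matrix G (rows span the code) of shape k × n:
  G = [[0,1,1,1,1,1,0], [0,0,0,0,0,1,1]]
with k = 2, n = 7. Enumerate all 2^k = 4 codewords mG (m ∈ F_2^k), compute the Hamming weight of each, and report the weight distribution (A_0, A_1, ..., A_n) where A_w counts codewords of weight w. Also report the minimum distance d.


Weight distribution: A_0 = 1, A_2 = 1, A_5 = 2. Minimum distance d = 2.

Enumerate all 2^2 = 4 messages m ∈ F_2^2.
For each, compute codeword c = mG in F_2^7, then tally its weight.
  m = 00 → c = 0000000, weight = 0.
  m = 10 → c = 0111110, weight = 5.
  m = 01 → c = 0000011, weight = 2.
  m = 11 → c = 0111101, weight = 5.
Tally weights:
  weight 0: 1 codewords.
  weight 2: 1 codewords.
  weight 5: 2 codewords.
Minimum distance d = smallest w > 0 with A_w > 0 = 2.
Sanity: Σ A_w = 4 = 2^2 = 4 ✓.


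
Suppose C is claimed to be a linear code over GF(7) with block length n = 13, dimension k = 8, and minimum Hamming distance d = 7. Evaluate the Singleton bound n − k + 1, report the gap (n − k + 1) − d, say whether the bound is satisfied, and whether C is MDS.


Singleton RHS = n − k + 1 = 6, slack = -1, bound violated (no such code; not MDS).

Singleton bound: d ≤ n − k + 1.
Here n = 13, k = 8, so n − k + 1 = 6.
Given d = 7, check d ≤ 6: NO.
Slack = (n − k + 1) − d = -1.
The slack is negative: d = 7 exceeds n − k + 1 = 6 by 1, so the Singleton bound is violated and no linear [13, 8, 7]_7 code can exist. In particular it is not MDS (MDS requires d = n − k + 1 exactly).
Description: the claimed parameters are [13, 8, 7]_7; such a code would be impossible (violates the Singleton bound).


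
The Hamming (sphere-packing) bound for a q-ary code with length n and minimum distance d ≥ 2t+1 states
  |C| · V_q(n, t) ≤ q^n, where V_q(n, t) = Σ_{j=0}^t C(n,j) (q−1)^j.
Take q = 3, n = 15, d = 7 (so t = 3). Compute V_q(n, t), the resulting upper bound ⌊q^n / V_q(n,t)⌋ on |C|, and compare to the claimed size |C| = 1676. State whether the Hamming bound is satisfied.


V_q(n, t) = 4091, q^n = 14348907, Hamming bound = 3507, |C| = 1676 ≤ bound (satisfied).

Step 1: Compute V_q(n, t) = Σ_{j=0}^3 C(n, j) (q−1)^j.
  j = 0: C(15,0)·(2)^0 = 1·1 = 1.
  j = 1: C(15,1)·(2)^1 = 15·2 = 30.
  j = 2: C(15,2)·(2)^2 = 105·4 = 420.
  j = 3: C(15,3)·(2)^3 = 455·8 = 3640.
  V_q(n, t) = 1 + 30 + 420 + 3640 = 4091.
Step 2: q^n = 3^15 = 14348907.
Step 3: Hamming bound ⌊q^n / V_q(n,t)⌋ = ⌊14348907/4091⌋ = 3507.
Step 4: Compare |C| = 1676 to 3507: satisfied.
The claimed |C| lies below the Hamming bound.


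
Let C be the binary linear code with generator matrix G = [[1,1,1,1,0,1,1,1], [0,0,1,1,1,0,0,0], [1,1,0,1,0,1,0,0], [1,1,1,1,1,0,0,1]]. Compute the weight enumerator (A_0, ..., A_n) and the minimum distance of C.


Weight distribution: A_0 = 1, A_3 = 5, A_4 = 5, A_5 = 2, A_6 = 2, A_7 = 1. Minimum distance d = 3.

Enumerate all 2^4 = 16 messages m ∈ F_2^4.
For each, compute codeword c = mG in F_2^8, then tally its weight.
  m = 0000 → c = 00000000, weight = 0.
  m = 1000 → c = 11110111, weight = 7.
  m = 0100 → c = 00111000, weight = 3.
  m = 1100 → c = 11001111, weight = 6.
  m = 0010 → c = 11010100, weight = 4.
  m = 1010 → c = 00100011, weight = 3.
  m = 0110 → c = 11101100, weight = 5.
  m = 1110 → c = 00011011, weight = 4.
  m = 0001 → c = 11111001, weight = 6.
  m = 1001 → c = 00001110, weight = 3.
  m = 0101 → c = 11000001, weight = 3.
  m = 1101 → c = 00110110, weight = 4.
  m = 0011 → c = 00101101, weight = 4.
  m = 1011 → c = 11011010, weight = 5.
  m = 0111 → c = 00010101, weight = 3.
  m = 1111 → c = 11100010, weight = 4.
Tally weights:
  weight 0: 1 codewords.
  weight 3: 5 codewords.
  weight 4: 5 codewords.
  weight 5: 2 codewords.
  weight 6: 2 codewords.
  weight 7: 1 codewords.
Minimum distance d = smallest w > 0 with A_w > 0 = 3.
Sanity: Σ A_w = 16 = 2^4 = 16 ✓.


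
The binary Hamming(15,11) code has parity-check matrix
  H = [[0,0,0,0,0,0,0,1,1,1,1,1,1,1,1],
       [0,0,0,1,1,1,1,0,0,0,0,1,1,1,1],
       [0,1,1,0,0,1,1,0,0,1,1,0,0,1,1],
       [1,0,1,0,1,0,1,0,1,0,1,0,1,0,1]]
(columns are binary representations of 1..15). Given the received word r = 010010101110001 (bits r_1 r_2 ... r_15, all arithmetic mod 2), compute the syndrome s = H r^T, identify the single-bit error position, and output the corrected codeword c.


s = (0, 1, 1, 1)^T, error position = 7, corrected codeword c = 010010001110001

Compute s = H r^T mod 2 one row at a time:
  s_1 = 0 + 1 + 1 + 1 + 0 + 0 + 0 + 1 = 4 ≡ 0 (mod 2).
  s_2 = 0 + 1 + 0 + 1 + 0 + 0 + 0 + 1 = 3 ≡ 1 (mod 2).
  s_3 = 1 + 0 + 0 + 1 + 1 + 1 + 0 + 1 = 5 ≡ 1 (mod 2).
  s_4 = 0 + 0 + 1 + 1 + 1 + 1 + 0 + 1 = 5 ≡ 1 (mod 2).
s = (0, 1, 1, 1)^T — this equals column 7 of H (binary 0111), so error is at position 7.
Correct: flip bit 7 of r = 010010101110001 to get c = 010010001110001.


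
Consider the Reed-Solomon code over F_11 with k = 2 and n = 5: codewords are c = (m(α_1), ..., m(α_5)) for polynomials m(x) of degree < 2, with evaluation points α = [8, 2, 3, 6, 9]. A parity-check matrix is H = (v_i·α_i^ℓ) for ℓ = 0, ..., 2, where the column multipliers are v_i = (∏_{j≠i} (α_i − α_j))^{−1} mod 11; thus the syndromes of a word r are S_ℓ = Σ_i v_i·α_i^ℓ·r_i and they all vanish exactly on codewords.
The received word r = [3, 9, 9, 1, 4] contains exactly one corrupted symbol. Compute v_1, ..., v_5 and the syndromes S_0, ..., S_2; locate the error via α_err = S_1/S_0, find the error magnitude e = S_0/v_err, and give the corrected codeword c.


S = (4, 8, 5), error at position 2, error magnitude e = 1, c = [3, 8, 9, 1, 4].

Step 1: column multipliers v_i = (∏_{j≠i}(α_i − α_j))^{−1} mod 11.
  i = 1 (α = 8): (8−2)(8−3)(8−6)(8−9) = 6·5·2·(−1) = −60 ≡ 6, so v_1 = 6^{−1} = 2 (mod 11).
  i = 2 (α = 2): (2−8)(2−3)(2−6)(2−9) = (−6)·(−1)·(−4)·(−7) = 168 ≡ 3, so v_2 = 3^{−1} = 4 (mod 11).
  i = 3 (α = 3): (3−8)(3−2)(3−6)(3−9) = (−5)·1·(−3)·(−6) = −90 ≡ 9, so v_3 = 9^{−1} = 5 (mod 11).
  i = 4 (α = 6): (6−8)(6−2)(6−3)(6−9) = (−2)·4·3·(−3) = 72 ≡ 6, so v_4 = 6^{−1} = 2 (mod 11).
  i = 5 (α = 9): (9−8)(9−2)(9−3)(9−6) = 1·7·6·3 = 126 ≡ 5, so v_5 = 5^{−1} = 9 (mod 11).
  v = [2, 4, 5, 2, 9].
Step 2: syndromes of r = [3, 9, 9, 1, 4] (all sums mod 11).
  S_0 = Σ v_i r_i = 2·3 + 4·9 + 5·9 + 2·1 + 9·4 = 125 ≡ 4.
  S_1 = Σ v_i α_i r_i = 2·8·3 + 4·2·9 + 5·3·9 + 2·6·1 + 9·9·4 = 591 ≡ 8.
  α_i^2 mod 11 = [9, 4, 9, 3, 4].
  S_2 = Σ v_i α_i^2 r_i = 2·9·3 + 4·4·9 + 5·9·9 + 2·3·1 + 9·4·4 = 753 ≡ 5.
  S = (4, 8, 5) ≠ 0, so r is not a codeword (an error is present).
Step 3: locate the error. For a single error e at position i, S_ℓ = v_i·e·α_i^ℓ, so α_err = S_1/S_0.
  S_0^{−1} = 4^{−1} = 3 (mod 11), so α_err = 8·3 = 24 ≡ 2 = α_2. Error position i = 2.
  Consistency check: S_2/S_1 = 5·7 = 35 ≡ 2 = α_err ✓ (single-error assumption holds).
Step 4: error magnitude e = S_0/v_2 = S_0·∏_{j≠2}(α_2 − α_j) = 4·3 = 12 ≡ 1 (mod 11).
Step 5: correct position 2: c_2 = r_2 − e = 9 − 1 ≡ 8 (mod 11). Hence c = [3, 8, 9, 1, 4].
  Check: interpolating c through the α_i gives m(x) = 6 + 1·x (degree < 2) with m(α_i) = c_i for every i, so c is indeed a codeword.


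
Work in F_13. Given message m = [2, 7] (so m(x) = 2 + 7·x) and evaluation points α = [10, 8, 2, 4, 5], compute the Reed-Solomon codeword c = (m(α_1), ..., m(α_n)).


c = [7, 6, 3, 4, 11]

Message polynomial: m(x) = 2 + 7·x (mod 13).
For each evaluation point α_i, compute m(α_i) mod 13:
  α_1 = 10: Horner steps 7 → 7, so m(10) = 7.
  α_2 = 8: Horner steps 7 → 6, so m(8) = 6.
  α_3 = 2: Horner steps 7 → 3, so m(2) = 3.
  α_4 = 4: Horner steps 7 → 4, so m(4) = 4.
  α_5 = 5: Horner steps 7 → 11, so m(5) = 11.
Codeword c = [7, 6, 3, 4, 11] ∈ F_13^5.


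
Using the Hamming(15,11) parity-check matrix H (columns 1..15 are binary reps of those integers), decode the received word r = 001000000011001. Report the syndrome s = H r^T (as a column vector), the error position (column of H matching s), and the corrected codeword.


s = (1, 0, 1, 1)^T, error position = 11, corrected codeword c = 001000000001001

Compute s = H r^T mod 2 one row at a time:
  s_1 = 0 + 0 + 0 + 1 + 1 + 0 + 0 + 1 = 3 ≡ 1 (mod 2).
  s_2 = 0 + 0 + 0 + 0 + 1 + 0 + 0 + 1 = 2 ≡ 0 (mod 2).
  s_3 = 0 + 1 + 0 + 0 + 0 + 1 + 0 + 1 = 3 ≡ 1 (mod 2).
  s_4 = 0 + 1 + 0 + 0 + 0 + 1 + 0 + 1 = 3 ≡ 1 (mod 2).
s = (1, 0, 1, 1)^T — this equals column 11 of H (binary 1011), so error is at position 11.
Correct: flip bit 11 of r = 001000000011001 to get c = 001000000001001.


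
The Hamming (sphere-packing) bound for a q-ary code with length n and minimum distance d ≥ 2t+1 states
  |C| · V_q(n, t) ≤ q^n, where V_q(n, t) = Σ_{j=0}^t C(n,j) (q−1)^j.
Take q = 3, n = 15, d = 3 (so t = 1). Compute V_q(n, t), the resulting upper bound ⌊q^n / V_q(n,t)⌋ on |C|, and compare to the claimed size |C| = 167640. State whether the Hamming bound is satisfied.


V_q(n, t) = 31, q^n = 14348907, Hamming bound = 462867, |C| = 167640 ≤ bound (satisfied).

Step 1: Compute V_q(n, t) = Σ_{j=0}^1 C(n, j) (q−1)^j.
  j = 0: C(15,0)·(2)^0 = 1·1 = 1.
  j = 1: C(15,1)·(2)^1 = 15·2 = 30.
  V_q(n, t) = 1 + 30 = 31.
Step 2: q^n = 3^15 = 14348907.
Step 3: Hamming bound ⌊q^n / V_q(n,t)⌋ = ⌊14348907/31⌋ = 462867.
Step 4: Compare |C| = 167640 to 462867: satisfied.
The claimed |C| lies below the Hamming bound.


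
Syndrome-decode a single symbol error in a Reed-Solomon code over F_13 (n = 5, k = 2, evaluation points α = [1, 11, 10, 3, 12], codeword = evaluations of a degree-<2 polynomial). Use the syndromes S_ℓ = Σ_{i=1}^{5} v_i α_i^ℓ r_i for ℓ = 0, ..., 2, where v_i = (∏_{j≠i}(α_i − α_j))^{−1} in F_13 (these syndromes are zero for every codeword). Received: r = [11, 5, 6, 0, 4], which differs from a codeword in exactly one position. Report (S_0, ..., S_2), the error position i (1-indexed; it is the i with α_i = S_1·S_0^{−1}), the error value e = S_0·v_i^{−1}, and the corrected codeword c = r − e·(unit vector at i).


S = (12, 12, 12), error at position 1, error magnitude e = 9, c = [2, 5, 6, 0, 4].

Step 1: column multipliers v_i = (∏_{j≠i}(α_i − α_j))^{−1} mod 13.
  i = 1 (α = 1): (1−11)(1−10)(1−3)(1−12) = (−10)·(−9)·(−2)·(−11) = 1980 ≡ 4, so v_1 = 4^{−1} = 10 (mod 13).
  i = 2 (α = 11): (11−1)(11−10)(11−3)(11−12) = 10·1·8·(−1) = −80 ≡ 11, so v_2 = 11^{−1} = 6 (mod 13).
  i = 3 (α = 10): (10−1)(10−11)(10−3)(10−12) = 9·(−1)·7·(−2) = 126 ≡ 9, so v_3 = 9^{−1} = 3 (mod 13).
  i = 4 (α = 3): (3−1)(3−11)(3−10)(3−12) = 2·(−8)·(−7)·(−9) = −1008 ≡ 6, so v_4 = 6^{−1} = 11 (mod 13).
  i = 5 (α = 12): (12−1)(12−11)(12−10)(12−3) = 11·1·2·9 = 198 ≡ 3, so v_5 = 3^{−1} = 9 (mod 13).
  v = [10, 6, 3, 11, 9].
Step 2: syndromes of r = [11, 5, 6, 0, 4] (all sums mod 13).
  S_0 = Σ v_i r_i = 10·11 + 6·5 + 3·6 + 11·0 + 9·4 = 194 ≡ 12.
  S_1 = Σ v_i α_i r_i = 10·1·11 + 6·11·5 + 3·10·6 + 11·3·0 + 9·12·4 = 1052 ≡ 12.
  α_i^2 mod 13 = [1, 4, 9, 9, 1].
  S_2 = Σ v_i α_i^2 r_i = 10·1·11 + 6·4·5 + 3·9·6 + 11·9·0 + 9·1·4 = 428 ≡ 12.
  S = (12, 12, 12) ≠ 0, so r is not a codeword (an error is present).
Step 3: locate the error. For a single error e at position i, S_ℓ = v_i·e·α_i^ℓ, so α_err = S_1/S_0.
  S_0^{−1} = 12^{−1} = 12 (mod 13), so α_err = 12·12 = 144 ≡ 1 = α_1. Error position i = 1.
  Consistency check: S_2/S_1 = 12·12 = 144 ≡ 1 = α_err ✓ (single-error assumption holds).
Step 4: error magnitude e = S_0/v_1 = S_0·∏_{j≠1}(α_1 − α_j) = 12·4 = 48 ≡ 9 (mod 13).
Step 5: correct position 1: c_1 = r_1 − e = 11 − 9 ≡ 2 (mod 13). Hence c = [2, 5, 6, 0, 4].
  Check: interpolating c through the α_i gives m(x) = 3 + 12·x (degree < 2) with m(α_i) = c_i for every i, so c is indeed a codeword.


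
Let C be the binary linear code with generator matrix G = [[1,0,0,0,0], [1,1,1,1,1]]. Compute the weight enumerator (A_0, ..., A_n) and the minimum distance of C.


Weight distribution: A_0 = 1, A_1 = 1, A_4 = 1, A_5 = 1. Minimum distance d = 1.

Enumerate all 2^2 = 4 messages m ∈ F_2^2.
For each, compute codeword c = mG in F_2^5, then tally its weight.
  m = 00 → c = 00000, weight = 0.
  m = 10 → c = 10000, weight = 1.
  m = 01 → c = 11111, weight = 5.
  m = 11 → c = 01111, weight = 4.
Tally weights:
  weight 0: 1 codewords.
  weight 1: 1 codewords.
  weight 4: 1 codewords.
  weight 5: 1 codewords.
Minimum distance d = smallest w > 0 with A_w > 0 = 1.
Sanity: Σ A_w = 4 = 2^2 = 4 ✓.


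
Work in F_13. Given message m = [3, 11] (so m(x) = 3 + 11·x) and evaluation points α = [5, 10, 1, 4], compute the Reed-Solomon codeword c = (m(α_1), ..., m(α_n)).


c = [6, 9, 1, 8]

Message polynomial: m(x) = 3 + 11·x (mod 13).
For each evaluation point α_i, compute m(α_i) mod 13:
  α_1 = 5: Horner steps 11 → 6, so m(5) = 6.
  α_2 = 10: Horner steps 11 → 9, so m(10) = 9.
  α_3 = 1: Horner steps 11 → 1, so m(1) = 1.
  α_4 = 4: Horner steps 11 → 8, so m(4) = 8.
Codeword c = [6, 9, 1, 8] ∈ F_13^4.


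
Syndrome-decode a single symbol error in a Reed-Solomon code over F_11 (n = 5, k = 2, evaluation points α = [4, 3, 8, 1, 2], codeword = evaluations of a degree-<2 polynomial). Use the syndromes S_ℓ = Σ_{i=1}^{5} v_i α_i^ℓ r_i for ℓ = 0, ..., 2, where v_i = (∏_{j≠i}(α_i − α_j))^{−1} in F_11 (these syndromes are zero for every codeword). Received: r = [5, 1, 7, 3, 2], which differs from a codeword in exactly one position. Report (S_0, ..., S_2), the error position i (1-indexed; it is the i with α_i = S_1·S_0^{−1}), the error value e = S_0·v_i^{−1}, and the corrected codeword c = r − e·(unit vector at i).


S = (3, 1, 4), error at position 1, error magnitude e = 5, c = [0, 1, 7, 3, 2].

Step 1: column multipliers v_i = (∏_{j≠i}(α_i − α_j))^{−1} mod 11.
  i = 1 (α = 4): (4−3)(4−8)(4−1)(4−2) = 1·(−4)·3·2 = −24 ≡ 9, so v_1 = 9^{−1} = 5 (mod 11).
  i = 2 (α = 3): (3−4)(3−8)(3−1)(3−2) = (−1)·(−5)·2·1 = 10 ≡ 10, so v_2 = 10^{−1} = 10 (mod 11).
  i = 3 (α = 8): (8−4)(8−3)(8−1)(8−2) = 4·5·7·6 = 840 ≡ 4, so v_3 = 4^{−1} = 3 (mod 11).
  i = 4 (α = 1): (1−4)(1−3)(1−8)(1−2) = (−3)·(−2)·(−7)·(−1) = 42 ≡ 9, so v_4 = 9^{−1} = 5 (mod 11).
  i = 5 (α = 2): (2−4)(2−3)(2−8)(2−1) = (−2)·(−1)·(−6)·1 = −12 ≡ 10, so v_5 = 10^{−1} = 10 (mod 11).
  v = [5, 10, 3, 5, 10].
Step 2: syndromes of r = [5, 1, 7, 3, 2] (all sums mod 11).
  S_0 = Σ v_i r_i = 5·5 + 10·1 + 3·7 + 5·3 + 10·2 = 91 ≡ 3.
  S_1 = Σ v_i α_i r_i = 5·4·5 + 10·3·1 + 3·8·7 + 5·1·3 + 10·2·2 = 353 ≡ 1.
  α_i^2 mod 11 = [5, 9, 9, 1, 4].
  S_2 = Σ v_i α_i^2 r_i = 5·5·5 + 10·9·1 + 3·9·7 + 5·1·3 + 10·4·2 = 499 ≡ 4.
  S = (3, 1, 4) ≠ 0, so r is not a codeword (an error is present).
Step 3: locate the error. For a single error e at position i, S_ℓ = v_i·e·α_i^ℓ, so α_err = S_1/S_0.
  S_0^{−1} = 3^{−1} = 4 (mod 11), so α_err = 1·4 = 4 ≡ 4 = α_1. Error position i = 1.
  Consistency check: S_2/S_1 = 4·1 = 4 ≡ 4 = α_err ✓ (single-error assumption holds).
Step 4: error magnitude e = S_0/v_1 = S_0·∏_{j≠1}(α_1 − α_j) = 3·9 = 27 ≡ 5 (mod 11).
Step 5: correct position 1: c_1 = r_1 − e = 5 − 5 ≡ 0 (mod 11). Hence c = [0, 1, 7, 3, 2].
  Check: interpolating c through the α_i gives m(x) = 4 + 10·x (degree < 2) with m(α_i) = c_i for every i, so c is indeed a codeword.
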